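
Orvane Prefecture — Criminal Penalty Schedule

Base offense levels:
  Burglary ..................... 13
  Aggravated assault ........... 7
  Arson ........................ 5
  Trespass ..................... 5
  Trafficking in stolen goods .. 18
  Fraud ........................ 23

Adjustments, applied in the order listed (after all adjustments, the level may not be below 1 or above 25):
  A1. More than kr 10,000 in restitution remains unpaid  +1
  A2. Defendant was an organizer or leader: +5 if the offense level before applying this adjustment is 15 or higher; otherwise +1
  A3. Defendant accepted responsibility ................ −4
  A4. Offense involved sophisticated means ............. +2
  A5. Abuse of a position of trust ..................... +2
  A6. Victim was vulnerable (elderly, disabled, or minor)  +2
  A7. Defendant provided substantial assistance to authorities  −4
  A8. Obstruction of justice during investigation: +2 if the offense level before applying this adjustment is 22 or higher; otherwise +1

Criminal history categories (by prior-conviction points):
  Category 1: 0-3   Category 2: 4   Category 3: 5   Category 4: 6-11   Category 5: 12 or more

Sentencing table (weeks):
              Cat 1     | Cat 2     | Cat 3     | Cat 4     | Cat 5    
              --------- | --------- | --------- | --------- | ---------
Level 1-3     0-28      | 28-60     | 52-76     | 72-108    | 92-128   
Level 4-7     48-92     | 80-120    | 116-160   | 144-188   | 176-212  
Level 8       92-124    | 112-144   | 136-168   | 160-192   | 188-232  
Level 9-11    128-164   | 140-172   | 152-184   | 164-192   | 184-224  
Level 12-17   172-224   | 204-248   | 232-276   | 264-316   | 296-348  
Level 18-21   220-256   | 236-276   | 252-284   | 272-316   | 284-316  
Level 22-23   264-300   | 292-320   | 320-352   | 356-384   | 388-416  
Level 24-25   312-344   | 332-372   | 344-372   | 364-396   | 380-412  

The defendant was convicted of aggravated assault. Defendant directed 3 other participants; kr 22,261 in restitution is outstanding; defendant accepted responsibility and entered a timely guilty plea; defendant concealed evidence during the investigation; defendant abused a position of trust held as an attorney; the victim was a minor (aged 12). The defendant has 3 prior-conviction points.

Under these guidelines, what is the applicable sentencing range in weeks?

128-164 weeks

Base offense level for aggravated assault: 7.
A1 applies: 7 + 1 = 8.
A2 applies (level before this adjustment is 8 < 15, so +1): 8 + 1 = 9.
A3 applies: 9 − 4 = 5.
A4 does not apply.
A5 applies: 5 + 2 = 7.
A6 applies: 7 + 2 = 9.
A8 applies (level before this adjustment is 9 < 22, so +1): 9 + 1 = 10.
Final offense level: 10.
Criminal history: 3 prior points → Category 1 (0-3).
Level 10 falls in the 9-11 band.
Grid: Level 9-11 × Category 1 = 128-164 weeks.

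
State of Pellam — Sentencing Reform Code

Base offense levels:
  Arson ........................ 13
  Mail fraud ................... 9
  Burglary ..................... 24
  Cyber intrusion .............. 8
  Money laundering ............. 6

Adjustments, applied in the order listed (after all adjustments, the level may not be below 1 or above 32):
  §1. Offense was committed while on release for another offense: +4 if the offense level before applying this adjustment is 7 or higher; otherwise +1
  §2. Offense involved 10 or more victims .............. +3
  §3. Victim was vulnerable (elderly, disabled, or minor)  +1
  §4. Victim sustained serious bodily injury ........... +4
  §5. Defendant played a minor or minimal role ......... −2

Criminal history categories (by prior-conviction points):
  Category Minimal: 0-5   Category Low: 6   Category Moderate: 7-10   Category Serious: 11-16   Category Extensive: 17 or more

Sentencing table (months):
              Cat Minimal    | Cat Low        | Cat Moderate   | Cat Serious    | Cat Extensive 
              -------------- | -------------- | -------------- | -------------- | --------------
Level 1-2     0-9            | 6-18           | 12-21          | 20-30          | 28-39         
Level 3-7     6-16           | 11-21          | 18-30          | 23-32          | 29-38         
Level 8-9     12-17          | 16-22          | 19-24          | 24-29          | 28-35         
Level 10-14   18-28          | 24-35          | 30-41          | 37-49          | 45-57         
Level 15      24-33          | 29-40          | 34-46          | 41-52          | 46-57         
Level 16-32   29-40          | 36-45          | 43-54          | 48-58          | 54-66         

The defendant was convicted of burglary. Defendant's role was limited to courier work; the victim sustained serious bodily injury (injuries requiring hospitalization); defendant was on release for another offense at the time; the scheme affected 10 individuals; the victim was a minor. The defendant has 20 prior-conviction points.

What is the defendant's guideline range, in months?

54-66 months

Base offense level for burglary: 24.
§1 applies (level before this adjustment is 24 ≥ 7, so +4): 24 + 4 = 28.
§2 applies: 28 + 3 = 31.
§3 applies: 31 + 1 = 32.
§4 applies: 32 + 4 = 36.
§5 applies: 36 − 2 = 34.
Level 34 exceeds the maximum of 32; capped at 32.
Final offense level: 32.
Criminal history: 20 prior points → Category Extensive (17+).
Level 32 falls in the 16-32 band.
Grid: Level 16-32 × Category Extensive = 54-66 months.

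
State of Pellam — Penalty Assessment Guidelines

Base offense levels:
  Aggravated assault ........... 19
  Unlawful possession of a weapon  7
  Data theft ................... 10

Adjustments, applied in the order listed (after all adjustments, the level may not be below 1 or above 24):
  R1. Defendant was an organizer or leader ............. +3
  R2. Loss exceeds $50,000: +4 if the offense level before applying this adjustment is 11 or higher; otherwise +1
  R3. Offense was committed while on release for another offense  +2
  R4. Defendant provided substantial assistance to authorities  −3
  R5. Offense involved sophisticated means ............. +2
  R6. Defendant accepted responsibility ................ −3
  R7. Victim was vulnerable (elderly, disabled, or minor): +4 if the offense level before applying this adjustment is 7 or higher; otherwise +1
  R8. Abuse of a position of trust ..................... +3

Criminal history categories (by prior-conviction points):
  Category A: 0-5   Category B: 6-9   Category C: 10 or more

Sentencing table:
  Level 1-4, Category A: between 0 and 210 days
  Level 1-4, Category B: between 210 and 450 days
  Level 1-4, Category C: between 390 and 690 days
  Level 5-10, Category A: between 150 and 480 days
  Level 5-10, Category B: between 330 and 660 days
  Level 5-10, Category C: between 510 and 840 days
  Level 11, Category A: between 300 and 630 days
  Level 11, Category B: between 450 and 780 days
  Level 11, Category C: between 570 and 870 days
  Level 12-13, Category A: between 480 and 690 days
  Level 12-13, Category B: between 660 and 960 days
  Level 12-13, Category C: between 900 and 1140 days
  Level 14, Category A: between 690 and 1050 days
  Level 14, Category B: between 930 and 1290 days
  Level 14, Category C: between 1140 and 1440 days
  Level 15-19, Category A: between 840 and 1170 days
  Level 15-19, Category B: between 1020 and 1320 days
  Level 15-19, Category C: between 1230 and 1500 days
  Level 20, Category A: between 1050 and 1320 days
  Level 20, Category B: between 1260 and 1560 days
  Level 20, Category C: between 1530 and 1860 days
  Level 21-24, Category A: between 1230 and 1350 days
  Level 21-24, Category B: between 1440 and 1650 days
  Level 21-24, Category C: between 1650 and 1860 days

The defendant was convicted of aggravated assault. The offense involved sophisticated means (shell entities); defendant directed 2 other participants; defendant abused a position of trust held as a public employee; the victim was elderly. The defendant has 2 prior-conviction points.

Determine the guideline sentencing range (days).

1230-1350 days

Base offense level for aggravated assault: 19.
R1 applies: 19 + 3 = 22.
R3 does not apply.
R4 does not apply.
R5 applies: 22 + 2 = 24.
R6 does not apply.
R7 applies (level before this adjustment is 24 ≥ 7, so +4): 24 + 4 = 28.
R8 applies: 28 + 3 = 31.
Level 31 exceeds the maximum of 24; capped at 24.
Final offense level: 24.
Criminal history: 2 prior points → Category A (0-5).
Level 24 falls in the 21-24 band.
Grid: Level 21-24 × Category A = 1230-1350 days.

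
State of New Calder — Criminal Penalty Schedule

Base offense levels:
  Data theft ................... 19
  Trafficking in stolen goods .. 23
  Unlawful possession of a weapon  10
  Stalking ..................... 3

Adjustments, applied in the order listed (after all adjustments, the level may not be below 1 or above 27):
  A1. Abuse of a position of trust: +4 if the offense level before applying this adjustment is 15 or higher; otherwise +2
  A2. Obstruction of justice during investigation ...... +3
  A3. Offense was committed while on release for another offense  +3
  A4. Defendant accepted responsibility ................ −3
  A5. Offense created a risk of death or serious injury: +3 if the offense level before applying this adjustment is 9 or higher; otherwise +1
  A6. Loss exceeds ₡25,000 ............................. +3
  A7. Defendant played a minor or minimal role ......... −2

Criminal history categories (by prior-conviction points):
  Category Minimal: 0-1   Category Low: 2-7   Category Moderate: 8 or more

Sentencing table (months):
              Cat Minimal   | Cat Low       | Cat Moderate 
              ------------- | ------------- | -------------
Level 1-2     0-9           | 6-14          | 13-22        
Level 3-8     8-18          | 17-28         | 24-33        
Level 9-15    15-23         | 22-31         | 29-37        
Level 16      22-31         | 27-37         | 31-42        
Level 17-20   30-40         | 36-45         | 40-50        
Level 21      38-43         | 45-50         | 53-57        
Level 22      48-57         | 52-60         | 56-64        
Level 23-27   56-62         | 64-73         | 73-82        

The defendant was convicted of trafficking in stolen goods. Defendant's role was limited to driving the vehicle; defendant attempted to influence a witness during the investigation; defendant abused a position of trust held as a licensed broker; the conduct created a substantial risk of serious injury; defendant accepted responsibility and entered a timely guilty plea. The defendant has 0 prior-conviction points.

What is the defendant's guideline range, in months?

Base offense level for trafficking in stolen goods: 23.
A1 applies (level before this adjustment is 23 ≥ 15, so +4): 23 + 4 = 27.
A2 applies: 27 + 3 = 30.
A3 does not apply.
A4 applies: 30 − 3 = 27.
A5 applies (level before this adjustment is 27 ≥ 9, so +3): 27 + 3 = 30.
A7 applies: 30 − 2 = 28.
Level 28 exceeds the maximum of 27; capped at 27.
Final offense level: 27.
Criminal history: 0 prior points → Category Minimal (0-1).
Level 27 falls in the 23-27 band.
Grid: Level 23-27 × Category Minimal = 56-62 months.

56-62 months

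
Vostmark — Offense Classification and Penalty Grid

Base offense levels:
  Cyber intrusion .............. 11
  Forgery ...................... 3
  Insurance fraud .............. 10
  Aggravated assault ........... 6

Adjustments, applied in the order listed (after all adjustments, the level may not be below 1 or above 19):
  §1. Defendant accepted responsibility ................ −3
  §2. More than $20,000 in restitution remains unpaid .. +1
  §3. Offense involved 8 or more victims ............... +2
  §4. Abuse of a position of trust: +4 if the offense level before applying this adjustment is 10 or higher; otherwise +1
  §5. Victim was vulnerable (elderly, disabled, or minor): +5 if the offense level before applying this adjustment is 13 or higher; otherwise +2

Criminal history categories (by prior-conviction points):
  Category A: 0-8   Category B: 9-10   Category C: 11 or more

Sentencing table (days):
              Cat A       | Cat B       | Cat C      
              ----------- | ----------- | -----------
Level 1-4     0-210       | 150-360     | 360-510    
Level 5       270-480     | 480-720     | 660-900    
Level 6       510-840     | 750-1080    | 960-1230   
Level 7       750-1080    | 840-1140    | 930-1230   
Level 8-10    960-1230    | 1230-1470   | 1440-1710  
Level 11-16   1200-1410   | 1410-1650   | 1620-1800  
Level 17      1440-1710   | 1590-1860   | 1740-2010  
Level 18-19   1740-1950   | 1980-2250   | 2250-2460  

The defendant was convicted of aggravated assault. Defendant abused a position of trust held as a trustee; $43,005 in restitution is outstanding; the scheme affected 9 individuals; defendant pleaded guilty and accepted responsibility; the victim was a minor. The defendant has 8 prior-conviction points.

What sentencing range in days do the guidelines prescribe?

Base offense level for aggravated assault: 6.
§1 applies: 6 − 3 = 3.
§2 applies: 3 + 1 = 4.
§3 applies: 4 + 2 = 6.
§4 applies (level before this adjustment is 6 < 10, so +1): 6 + 1 = 7.
§5 applies (level before this adjustment is 7 < 13, so +2): 7 + 2 = 9.
Final offense level: 9.
Criminal history: 8 prior points → Category A (0-8).
Level 9 falls in the 8-10 band.
Grid: Level 8-10 × Category A = 960-1230 days.

960-1230 days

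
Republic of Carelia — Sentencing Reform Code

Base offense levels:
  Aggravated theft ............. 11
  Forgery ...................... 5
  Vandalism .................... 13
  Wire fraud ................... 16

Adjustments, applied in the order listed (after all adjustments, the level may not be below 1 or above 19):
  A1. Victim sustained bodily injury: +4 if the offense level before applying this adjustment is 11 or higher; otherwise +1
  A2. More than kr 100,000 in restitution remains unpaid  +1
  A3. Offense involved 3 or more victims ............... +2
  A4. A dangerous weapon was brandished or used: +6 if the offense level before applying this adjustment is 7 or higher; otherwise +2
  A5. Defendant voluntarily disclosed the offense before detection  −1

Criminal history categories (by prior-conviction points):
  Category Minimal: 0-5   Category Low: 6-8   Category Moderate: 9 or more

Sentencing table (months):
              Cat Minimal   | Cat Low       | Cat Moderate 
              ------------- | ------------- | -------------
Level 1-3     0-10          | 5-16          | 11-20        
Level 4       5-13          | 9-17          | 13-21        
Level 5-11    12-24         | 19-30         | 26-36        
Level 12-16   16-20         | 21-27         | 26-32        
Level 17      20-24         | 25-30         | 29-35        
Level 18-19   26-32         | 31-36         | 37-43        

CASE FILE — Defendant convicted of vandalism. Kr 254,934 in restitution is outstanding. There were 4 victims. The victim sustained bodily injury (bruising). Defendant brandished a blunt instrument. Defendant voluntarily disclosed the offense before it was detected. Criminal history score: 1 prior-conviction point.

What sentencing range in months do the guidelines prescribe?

Base offense level for vandalism: 13.
A1 applies (level before this adjustment is 13 ≥ 11, so +4): 13 + 4 = 17.
A2 applies: 17 + 1 = 18.
A3 applies: 18 + 2 = 20.
A4 applies (level before this adjustment is 20 ≥ 7, so +6): 20 + 6 = 26.
A5 applies: 26 − 1 = 25.
Level 25 exceeds the maximum of 19; capped at 19.
Final offense level: 19.
Criminal history: 1 prior point → Category Minimal (0-5).
Level 19 falls in the 18-19 band.
Grid: Level 18-19 × Category Minimal = 26-32 months.

26-32 months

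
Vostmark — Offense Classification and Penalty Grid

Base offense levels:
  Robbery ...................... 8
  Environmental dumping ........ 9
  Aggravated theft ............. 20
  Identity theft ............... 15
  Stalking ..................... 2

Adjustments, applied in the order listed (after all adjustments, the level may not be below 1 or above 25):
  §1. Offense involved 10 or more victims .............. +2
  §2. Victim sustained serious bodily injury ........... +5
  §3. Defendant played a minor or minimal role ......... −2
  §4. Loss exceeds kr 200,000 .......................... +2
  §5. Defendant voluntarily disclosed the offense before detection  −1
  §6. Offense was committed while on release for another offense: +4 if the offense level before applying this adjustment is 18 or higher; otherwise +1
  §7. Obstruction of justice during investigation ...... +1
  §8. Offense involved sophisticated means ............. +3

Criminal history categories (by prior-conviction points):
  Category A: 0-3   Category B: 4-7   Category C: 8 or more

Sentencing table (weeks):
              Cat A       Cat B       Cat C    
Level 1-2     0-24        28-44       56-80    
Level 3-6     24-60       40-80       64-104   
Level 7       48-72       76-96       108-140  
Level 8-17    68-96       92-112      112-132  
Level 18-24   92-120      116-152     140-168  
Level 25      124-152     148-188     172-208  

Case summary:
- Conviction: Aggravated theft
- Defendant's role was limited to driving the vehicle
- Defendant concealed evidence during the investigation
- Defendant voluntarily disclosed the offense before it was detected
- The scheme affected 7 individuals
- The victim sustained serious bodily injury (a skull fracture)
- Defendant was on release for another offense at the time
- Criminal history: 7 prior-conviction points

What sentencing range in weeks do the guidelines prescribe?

148-188 weeks

Base offense level for aggravated theft: 20.
§2 applies: 20 + 5 = 25.
§3 applies: 25 − 2 = 23.
§4 does not apply.
§5 applies: 23 − 1 = 22.
§6 applies (level before this adjustment is 22 ≥ 18, so +4): 22 + 4 = 26.
§7 applies: 26 + 1 = 27.
§8 does not apply.
Level 27 exceeds the maximum of 25; capped at 25.
Final offense level: 25.
Criminal history: 7 prior points → Category B (4-7).
Level 25 falls in the 25 band.
Grid: Level 25 × Category B = 148-188 weeks.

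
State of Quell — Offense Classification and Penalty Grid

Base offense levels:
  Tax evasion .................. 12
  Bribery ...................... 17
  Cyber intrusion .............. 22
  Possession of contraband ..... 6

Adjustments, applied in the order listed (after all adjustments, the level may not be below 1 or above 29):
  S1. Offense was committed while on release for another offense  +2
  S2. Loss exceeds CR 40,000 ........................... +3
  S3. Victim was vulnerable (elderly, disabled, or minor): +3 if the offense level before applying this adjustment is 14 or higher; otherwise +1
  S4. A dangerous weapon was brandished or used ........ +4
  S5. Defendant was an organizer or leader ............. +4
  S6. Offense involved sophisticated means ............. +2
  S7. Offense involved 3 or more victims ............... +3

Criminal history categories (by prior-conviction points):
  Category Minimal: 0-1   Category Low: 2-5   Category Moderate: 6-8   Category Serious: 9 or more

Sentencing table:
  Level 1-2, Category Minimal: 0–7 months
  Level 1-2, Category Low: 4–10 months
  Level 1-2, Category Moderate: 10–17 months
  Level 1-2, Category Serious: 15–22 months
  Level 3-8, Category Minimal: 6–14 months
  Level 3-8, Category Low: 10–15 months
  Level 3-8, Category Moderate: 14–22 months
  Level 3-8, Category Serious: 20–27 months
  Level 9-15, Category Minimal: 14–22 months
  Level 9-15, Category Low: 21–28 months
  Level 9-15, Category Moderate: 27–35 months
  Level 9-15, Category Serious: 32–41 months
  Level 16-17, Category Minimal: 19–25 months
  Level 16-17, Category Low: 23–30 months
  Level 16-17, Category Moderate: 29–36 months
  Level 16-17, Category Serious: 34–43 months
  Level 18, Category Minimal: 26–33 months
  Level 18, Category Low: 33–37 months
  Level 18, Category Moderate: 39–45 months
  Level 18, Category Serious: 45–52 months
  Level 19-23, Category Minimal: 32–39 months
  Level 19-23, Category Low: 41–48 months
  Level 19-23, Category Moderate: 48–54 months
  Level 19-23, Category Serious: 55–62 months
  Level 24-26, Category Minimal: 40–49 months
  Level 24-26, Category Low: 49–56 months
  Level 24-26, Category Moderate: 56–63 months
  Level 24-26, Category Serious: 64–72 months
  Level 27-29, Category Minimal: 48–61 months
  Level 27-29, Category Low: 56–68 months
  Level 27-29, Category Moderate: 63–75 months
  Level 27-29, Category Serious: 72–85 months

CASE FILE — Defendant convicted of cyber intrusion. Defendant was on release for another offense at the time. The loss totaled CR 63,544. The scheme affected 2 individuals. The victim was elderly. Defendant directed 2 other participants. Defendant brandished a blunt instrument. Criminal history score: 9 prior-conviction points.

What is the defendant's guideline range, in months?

72-85 months

Base offense level for cyber intrusion: 22.
S1 applies: 22 + 2 = 24.
S2 applies: 24 + 3 = 27.
S3 applies (level before this adjustment is 27 ≥ 14, so +3): 27 + 3 = 30.
S4 applies: 30 + 4 = 34.
S5 applies: 34 + 4 = 38.
S6 does not apply.
S7 does not apply.
Level 38 exceeds the maximum of 29; capped at 29.
Final offense level: 29.
Criminal history: 9 prior points → Category Serious (9+).
Level 29 falls in the 27-29 band.
Grid: Level 27-29 × Category Serious = 72-85 months.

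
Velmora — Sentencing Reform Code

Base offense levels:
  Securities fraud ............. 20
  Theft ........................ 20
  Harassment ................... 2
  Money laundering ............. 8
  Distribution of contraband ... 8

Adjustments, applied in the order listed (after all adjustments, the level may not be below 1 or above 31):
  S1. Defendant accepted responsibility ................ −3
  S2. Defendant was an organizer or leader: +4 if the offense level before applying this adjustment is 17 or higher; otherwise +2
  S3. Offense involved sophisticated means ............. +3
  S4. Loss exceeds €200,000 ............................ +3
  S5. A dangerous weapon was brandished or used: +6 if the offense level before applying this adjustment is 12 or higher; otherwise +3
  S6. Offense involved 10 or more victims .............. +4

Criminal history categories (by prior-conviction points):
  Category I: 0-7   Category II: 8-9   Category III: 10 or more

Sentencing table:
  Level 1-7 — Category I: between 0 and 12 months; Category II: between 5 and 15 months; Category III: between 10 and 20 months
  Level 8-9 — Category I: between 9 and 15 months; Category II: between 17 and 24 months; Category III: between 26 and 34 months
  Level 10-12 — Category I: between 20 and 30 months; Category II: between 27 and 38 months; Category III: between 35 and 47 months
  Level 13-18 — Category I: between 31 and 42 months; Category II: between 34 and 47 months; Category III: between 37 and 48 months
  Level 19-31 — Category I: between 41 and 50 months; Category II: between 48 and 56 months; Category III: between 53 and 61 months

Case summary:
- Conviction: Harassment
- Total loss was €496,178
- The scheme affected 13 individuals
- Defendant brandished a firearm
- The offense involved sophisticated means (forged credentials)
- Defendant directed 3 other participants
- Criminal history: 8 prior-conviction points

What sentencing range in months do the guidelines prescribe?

34-47 months

Base offense level for harassment: 2.
S1 does not apply.
S2 applies (level before this adjustment is 2 < 17, so +2): 2 + 2 = 4.
S3 applies: 4 + 3 = 7.
S4 applies: 7 + 3 = 10.
S5 applies (level before this adjustment is 10 < 12, so +3): 10 + 3 = 13.
S6 applies: 13 + 4 = 17.
Final offense level: 17.
Criminal history: 8 prior points → Category II (8-9).
Level 17 falls in the 13-18 band.
Grid: Level 13-18 × Category II = 34-47 months.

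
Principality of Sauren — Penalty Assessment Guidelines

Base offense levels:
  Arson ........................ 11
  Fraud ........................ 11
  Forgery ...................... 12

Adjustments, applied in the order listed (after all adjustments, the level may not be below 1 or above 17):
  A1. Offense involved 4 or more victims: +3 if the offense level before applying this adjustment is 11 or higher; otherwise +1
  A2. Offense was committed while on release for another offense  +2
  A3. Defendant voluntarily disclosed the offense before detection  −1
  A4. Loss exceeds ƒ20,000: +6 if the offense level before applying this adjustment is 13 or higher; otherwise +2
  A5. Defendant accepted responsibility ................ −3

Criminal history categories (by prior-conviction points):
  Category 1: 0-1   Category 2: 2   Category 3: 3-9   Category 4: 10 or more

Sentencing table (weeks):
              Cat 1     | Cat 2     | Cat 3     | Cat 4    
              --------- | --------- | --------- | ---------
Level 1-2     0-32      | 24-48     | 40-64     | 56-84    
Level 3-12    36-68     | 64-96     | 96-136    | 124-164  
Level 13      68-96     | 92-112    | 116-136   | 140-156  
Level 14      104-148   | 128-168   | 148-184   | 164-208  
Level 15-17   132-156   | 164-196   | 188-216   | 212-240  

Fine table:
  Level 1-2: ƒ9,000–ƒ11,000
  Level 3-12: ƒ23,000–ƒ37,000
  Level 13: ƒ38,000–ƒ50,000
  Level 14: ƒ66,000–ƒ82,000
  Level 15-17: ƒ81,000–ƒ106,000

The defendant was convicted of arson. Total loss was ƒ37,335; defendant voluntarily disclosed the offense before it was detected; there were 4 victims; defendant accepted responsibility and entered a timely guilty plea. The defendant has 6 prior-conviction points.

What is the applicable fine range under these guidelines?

Base offense level for arson: 11.
A1 applies (level before this adjustment is 11 ≥ 11, so +3): 11 + 3 = 14.
A2 does not apply.
A3 applies: 14 − 1 = 13.
A4 applies (level before this adjustment is 13 ≥ 13, so +6): 13 + 6 = 19.
A5 applies: 19 − 3 = 16.
Final offense level: 16.
Level 16 falls in the 15-17 band.
Fine table: Level 15-17 → ƒ81,000–ƒ106,000.

ƒ81,000–ƒ106,000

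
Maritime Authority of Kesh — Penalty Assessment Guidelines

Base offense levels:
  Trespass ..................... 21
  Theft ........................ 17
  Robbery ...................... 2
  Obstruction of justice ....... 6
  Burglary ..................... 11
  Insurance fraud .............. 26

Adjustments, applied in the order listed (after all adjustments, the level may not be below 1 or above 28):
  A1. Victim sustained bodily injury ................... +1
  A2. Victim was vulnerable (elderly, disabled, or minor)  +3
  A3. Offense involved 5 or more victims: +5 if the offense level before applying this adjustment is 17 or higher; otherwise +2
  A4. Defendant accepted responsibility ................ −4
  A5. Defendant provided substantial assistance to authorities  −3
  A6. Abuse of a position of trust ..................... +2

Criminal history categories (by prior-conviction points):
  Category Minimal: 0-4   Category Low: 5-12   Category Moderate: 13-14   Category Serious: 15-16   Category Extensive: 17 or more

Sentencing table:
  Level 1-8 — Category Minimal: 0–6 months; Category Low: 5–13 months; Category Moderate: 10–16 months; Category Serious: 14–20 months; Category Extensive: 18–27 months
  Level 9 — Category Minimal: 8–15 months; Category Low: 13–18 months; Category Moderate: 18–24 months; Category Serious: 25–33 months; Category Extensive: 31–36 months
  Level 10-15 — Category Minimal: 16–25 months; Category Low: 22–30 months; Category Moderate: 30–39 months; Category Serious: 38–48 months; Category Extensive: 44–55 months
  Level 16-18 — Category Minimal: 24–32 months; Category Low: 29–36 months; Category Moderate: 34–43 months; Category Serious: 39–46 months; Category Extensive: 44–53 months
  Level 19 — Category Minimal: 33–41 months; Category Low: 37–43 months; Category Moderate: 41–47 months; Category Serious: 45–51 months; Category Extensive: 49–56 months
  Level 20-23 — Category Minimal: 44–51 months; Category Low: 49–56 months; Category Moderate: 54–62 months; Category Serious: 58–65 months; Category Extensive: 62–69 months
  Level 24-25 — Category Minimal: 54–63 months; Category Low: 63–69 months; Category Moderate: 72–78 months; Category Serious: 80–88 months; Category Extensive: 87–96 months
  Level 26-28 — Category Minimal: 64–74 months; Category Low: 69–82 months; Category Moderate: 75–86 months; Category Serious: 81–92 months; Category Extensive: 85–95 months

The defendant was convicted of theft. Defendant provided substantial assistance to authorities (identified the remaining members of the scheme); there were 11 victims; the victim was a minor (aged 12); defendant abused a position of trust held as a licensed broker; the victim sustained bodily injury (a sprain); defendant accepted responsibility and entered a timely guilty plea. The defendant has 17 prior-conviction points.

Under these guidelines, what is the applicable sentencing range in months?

Base offense level for theft: 17.
A1 applies: 17 + 1 = 18.
A2 applies: 18 + 3 = 21.
A3 applies (level before this adjustment is 21 ≥ 17, so +5): 21 + 5 = 26.
A4 applies: 26 − 4 = 22.
A5 applies: 22 − 3 = 19.
A6 applies: 19 + 2 = 21.
Final offense level: 21.
Criminal history: 17 prior points → Category Extensive (17+).
Level 21 falls in the 20-23 band.
Grid: Level 20-23 × Category Extensive = 62-69 months.

62-69 months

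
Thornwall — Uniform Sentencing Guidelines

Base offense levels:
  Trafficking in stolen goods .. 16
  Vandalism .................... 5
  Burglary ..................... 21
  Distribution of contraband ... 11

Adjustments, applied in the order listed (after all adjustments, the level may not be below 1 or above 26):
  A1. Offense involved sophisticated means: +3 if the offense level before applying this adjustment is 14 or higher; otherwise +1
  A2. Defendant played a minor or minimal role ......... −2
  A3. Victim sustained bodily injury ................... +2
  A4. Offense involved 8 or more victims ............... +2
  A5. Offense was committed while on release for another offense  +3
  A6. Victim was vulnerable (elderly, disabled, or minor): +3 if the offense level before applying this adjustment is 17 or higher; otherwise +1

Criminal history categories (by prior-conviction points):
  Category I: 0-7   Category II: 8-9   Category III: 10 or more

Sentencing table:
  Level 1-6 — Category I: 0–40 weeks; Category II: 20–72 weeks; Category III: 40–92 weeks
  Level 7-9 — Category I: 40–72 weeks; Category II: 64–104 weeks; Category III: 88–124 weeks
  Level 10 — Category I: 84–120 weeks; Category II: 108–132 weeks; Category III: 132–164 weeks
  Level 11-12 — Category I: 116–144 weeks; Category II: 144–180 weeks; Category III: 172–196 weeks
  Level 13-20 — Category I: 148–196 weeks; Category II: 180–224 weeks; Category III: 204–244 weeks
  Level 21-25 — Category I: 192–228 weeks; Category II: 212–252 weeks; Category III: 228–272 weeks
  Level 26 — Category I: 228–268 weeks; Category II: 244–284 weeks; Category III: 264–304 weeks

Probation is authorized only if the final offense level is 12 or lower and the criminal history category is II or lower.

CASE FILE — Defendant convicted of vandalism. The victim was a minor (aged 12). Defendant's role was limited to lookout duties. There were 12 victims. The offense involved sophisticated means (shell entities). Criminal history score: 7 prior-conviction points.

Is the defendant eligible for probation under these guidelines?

Yes

Base offense level for vandalism: 5.
A1 applies (level before this adjustment is 5 < 14, so +1): 5 + 1 = 6.
A2 applies: 6 − 2 = 4.
A3 does not apply.
A4 applies: 4 + 2 = 6.
A5 does not apply.
A6 applies (level before this adjustment is 6 < 17, so +1): 6 + 1 = 7.
Final offense level: 7.
Criminal history: 7 prior points → Category I (0-7).
Level 7 falls in the 7-9 band.
Grid: Level 7-9 × Category I = 40-72 weeks.
Probation check: level 7 ≤ 12 and category I ≤ II → eligible.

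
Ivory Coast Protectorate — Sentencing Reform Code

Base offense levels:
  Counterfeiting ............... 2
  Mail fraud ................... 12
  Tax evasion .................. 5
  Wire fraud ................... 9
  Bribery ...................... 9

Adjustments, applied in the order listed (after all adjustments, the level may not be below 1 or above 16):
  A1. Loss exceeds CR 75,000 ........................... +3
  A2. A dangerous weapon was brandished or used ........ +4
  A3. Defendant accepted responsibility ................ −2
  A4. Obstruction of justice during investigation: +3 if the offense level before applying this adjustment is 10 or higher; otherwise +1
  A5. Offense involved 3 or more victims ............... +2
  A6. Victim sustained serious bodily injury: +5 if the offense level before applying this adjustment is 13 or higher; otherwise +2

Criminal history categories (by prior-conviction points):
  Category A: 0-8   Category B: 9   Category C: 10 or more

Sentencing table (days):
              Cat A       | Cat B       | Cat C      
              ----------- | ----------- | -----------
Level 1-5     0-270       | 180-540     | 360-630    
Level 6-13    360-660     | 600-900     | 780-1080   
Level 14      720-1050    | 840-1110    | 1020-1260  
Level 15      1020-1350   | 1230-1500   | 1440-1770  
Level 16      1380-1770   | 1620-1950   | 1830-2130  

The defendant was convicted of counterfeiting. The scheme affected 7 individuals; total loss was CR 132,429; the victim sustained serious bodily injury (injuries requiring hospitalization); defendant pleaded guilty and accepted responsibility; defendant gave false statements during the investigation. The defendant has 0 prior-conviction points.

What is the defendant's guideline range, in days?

360-660 days

Base offense level for counterfeiting: 2.
A1 applies: 2 + 3 = 5.
A2 does not apply.
A3 applies: 5 − 2 = 3.
A4 applies (level before this adjustment is 3 < 10, so +1): 3 + 1 = 4.
A5 applies: 4 + 2 = 6.
A6 applies (level before this adjustment is 6 < 13, so +2): 6 + 2 = 8.
Final offense level: 8.
Criminal history: 0 prior points → Category A (0-8).
Level 8 falls in the 6-13 band.
Grid: Level 6-13 × Category A = 360-660 days.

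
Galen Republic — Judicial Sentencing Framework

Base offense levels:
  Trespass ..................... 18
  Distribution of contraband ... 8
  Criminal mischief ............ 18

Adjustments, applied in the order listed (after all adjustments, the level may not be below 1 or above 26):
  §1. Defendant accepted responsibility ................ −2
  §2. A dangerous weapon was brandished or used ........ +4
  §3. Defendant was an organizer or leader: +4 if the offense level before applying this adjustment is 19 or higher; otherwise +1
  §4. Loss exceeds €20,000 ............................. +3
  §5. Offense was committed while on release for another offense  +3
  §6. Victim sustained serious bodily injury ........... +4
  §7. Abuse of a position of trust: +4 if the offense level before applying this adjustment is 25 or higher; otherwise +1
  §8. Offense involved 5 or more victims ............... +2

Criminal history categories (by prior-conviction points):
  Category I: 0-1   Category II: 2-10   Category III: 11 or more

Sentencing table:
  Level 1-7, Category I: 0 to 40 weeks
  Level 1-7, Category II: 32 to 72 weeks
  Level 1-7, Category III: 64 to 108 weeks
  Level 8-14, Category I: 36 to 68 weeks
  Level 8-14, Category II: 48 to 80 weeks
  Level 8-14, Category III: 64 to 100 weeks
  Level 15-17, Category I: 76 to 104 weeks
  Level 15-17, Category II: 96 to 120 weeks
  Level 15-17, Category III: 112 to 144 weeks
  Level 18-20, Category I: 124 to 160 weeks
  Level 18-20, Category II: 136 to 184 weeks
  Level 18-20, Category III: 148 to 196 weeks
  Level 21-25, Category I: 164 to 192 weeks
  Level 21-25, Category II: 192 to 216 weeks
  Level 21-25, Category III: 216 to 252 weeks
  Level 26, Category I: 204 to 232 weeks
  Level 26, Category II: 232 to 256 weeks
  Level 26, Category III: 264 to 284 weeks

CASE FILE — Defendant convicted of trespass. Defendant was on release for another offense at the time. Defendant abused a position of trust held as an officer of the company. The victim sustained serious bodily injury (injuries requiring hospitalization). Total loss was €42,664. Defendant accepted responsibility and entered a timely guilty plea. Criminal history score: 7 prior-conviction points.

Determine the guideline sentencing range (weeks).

Base offense level for trespass: 18.
§1 applies: 18 − 2 = 16.
§3 does not apply.
§4 applies: 16 + 3 = 19.
§5 applies: 19 + 3 = 22.
§6 applies: 22 + 4 = 26.
§7 applies (level before this adjustment is 26 ≥ 25, so +4): 26 + 4 = 30.
§8 does not apply.
Level 30 exceeds the maximum of 26; capped at 26.
Final offense level: 26.
Criminal history: 7 prior points → Category II (2-10).
Level 26 falls in the 26 band.
Grid: Level 26 × Category II = 232-256 weeks.

232-256 weeks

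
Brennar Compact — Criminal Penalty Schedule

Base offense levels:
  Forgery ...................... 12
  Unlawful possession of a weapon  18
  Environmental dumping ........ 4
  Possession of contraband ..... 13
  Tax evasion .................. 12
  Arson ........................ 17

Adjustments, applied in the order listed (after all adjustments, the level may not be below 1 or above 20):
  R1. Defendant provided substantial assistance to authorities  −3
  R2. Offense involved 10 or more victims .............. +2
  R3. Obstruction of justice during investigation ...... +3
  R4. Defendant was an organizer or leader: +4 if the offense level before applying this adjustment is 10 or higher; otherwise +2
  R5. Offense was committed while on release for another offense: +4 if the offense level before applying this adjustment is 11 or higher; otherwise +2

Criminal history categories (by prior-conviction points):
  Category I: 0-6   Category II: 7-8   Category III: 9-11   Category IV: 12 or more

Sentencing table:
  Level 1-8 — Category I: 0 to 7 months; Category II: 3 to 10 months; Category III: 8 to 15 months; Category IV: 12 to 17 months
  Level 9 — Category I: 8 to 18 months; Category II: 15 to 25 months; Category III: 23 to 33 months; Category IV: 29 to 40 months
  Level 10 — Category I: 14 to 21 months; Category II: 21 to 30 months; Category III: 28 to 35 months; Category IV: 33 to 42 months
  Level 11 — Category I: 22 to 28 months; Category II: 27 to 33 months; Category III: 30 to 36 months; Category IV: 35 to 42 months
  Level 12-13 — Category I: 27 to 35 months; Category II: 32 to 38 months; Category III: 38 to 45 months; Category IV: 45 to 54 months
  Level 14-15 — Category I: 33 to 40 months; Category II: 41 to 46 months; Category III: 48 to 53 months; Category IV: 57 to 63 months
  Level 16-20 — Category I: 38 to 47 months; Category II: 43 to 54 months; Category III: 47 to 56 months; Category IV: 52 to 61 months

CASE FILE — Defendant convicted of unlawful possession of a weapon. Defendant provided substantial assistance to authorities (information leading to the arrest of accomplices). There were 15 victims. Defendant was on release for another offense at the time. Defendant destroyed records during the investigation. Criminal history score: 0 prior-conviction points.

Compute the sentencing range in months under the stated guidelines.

38-47 months

Base offense level for unlawful possession of a weapon: 18.
R1 applies: 18 − 3 = 15.
R2 applies: 15 + 2 = 17.
R3 applies: 17 + 3 = 20.
R5 applies (level before this adjustment is 20 ≥ 11, so +4): 20 + 4 = 24.
Level 24 exceeds the maximum of 20; capped at 20.
Final offense level: 20.
Criminal history: 0 prior points → Category I (0-6).
Level 20 falls in the 16-20 band.
Grid: Level 16-20 × Category I = 38-47 months.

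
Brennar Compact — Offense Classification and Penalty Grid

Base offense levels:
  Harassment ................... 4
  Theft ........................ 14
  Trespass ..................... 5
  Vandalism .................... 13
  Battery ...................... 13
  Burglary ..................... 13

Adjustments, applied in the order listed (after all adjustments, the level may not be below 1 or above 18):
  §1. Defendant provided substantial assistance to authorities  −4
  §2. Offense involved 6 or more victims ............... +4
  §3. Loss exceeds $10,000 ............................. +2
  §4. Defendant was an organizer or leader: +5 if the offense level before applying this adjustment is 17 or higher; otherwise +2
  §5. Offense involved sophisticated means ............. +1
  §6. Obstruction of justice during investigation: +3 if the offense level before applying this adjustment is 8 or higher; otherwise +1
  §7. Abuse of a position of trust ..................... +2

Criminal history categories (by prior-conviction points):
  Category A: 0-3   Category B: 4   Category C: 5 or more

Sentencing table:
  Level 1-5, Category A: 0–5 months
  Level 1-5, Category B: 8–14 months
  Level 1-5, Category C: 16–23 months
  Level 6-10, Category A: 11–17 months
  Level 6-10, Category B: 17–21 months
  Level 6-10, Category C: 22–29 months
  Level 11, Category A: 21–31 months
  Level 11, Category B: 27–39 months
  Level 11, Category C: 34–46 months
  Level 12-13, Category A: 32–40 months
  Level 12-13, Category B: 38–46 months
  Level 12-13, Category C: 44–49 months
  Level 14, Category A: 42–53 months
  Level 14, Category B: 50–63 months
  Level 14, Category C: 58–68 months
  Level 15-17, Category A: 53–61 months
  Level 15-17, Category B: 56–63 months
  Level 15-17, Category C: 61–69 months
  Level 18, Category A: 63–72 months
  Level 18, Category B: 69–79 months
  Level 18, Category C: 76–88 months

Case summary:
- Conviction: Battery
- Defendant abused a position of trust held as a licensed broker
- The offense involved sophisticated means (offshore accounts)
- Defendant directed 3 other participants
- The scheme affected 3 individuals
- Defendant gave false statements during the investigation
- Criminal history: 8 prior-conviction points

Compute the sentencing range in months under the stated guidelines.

76-88 months

Base offense level for battery: 13.
§3 does not apply.
§4 applies (level before this adjustment is 13 < 17, so +2): 13 + 2 = 15.
§5 applies: 15 + 1 = 16.
§6 applies (level before this adjustment is 16 ≥ 8, so +3): 16 + 3 = 19.
§7 applies: 19 + 2 = 21.
Level 21 exceeds the maximum of 18; capped at 18.
Final offense level: 18.
Criminal history: 8 prior points → Category C (5+).
Level 18 falls in the 18 band.
Grid: Level 18 × Category C = 76-88 months.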